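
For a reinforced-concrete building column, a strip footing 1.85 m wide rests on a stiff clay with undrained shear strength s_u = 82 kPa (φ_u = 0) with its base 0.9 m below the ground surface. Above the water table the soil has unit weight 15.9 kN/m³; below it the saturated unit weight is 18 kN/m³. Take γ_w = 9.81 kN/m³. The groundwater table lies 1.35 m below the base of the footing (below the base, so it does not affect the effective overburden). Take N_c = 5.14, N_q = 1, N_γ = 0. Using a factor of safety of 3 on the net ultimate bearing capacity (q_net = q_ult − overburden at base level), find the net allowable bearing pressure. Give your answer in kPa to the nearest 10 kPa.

q = γ·D_f = 15.9 × 0.9 = 14.31 kPa.
c·N_c = 82 × 5.14 = 421.48 kPa
q·N_q = 14.31 × 1 = 14.31 kPa
q_ult = 421.48 + 14.31 = 435.79 kPa.
q_net = 435.79 − 14.31 = 421.48 kPa.
q_all(net) = 421.48 / 3 = 140.49 kPa.

q_all(net) ≈ 140 kPa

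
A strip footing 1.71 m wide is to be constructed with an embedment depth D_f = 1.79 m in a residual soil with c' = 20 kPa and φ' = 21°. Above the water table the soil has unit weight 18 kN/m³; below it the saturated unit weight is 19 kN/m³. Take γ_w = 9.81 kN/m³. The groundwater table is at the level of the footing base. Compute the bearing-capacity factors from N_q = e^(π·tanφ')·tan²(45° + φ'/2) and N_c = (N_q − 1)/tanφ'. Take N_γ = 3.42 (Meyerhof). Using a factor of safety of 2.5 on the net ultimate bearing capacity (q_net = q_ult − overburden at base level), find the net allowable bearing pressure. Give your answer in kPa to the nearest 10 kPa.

q_all(net) ≈ 220 kPa

N_q = e^(π·tan21°)·tan²(55.5°) = 7.07; N_c = (N_q − 1)/tanφ' = 15.81.
Effective surcharge at the founding depth q = γ·D_f = 18 × 1.79 = 32.22 kPa.
The water table coincides with the base, so in the self-weight term γ → γ' = 9.19 kN/m³.
q_ult = c·N_c + q·N_q + 0.5·γ·B·N_γ
     = 20 × 15.815 + 32.22 × 7.0708 + 0.5 × 9.19 × 1.71 × 3.42
     = 316.3 + 227.82 + 26.872 = 570.99 kPa.
q_net = 570.99 − 32.22 = 538.77 kPa.
q_all(net) = 538.77 / 2.5 = 215.51 kPa.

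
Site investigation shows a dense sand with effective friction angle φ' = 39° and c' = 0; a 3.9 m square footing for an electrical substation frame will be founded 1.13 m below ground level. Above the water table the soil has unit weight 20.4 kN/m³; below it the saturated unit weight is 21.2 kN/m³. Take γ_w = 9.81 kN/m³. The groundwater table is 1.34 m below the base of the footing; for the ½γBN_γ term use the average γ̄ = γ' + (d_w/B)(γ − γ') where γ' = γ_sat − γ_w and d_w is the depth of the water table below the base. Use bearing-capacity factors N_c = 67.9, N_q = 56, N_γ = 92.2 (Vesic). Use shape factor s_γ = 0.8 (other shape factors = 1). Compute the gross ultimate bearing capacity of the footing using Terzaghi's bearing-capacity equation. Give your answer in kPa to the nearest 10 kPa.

q_ult ≈ 3370 kPa

q = γ·D_f = 20.4 × 1.13 = 23.052 kPa.
γ' = 11.39 kN/m³; averaging over the depth B below the base, γ̄ = γ' + (d_w/B)(γ − γ') = 14.486 kN/m³.
q·N_q = 23.052 × 56 = 1290.9 kPa
0.5·γ·B·N_γ·s_γ = 0.5 × 14.486 × 3.9 × 92.2 × 0.8 = 2083.5 kPa
q_ult = 1290.9 + 2083.5 = 3374.4 kPa.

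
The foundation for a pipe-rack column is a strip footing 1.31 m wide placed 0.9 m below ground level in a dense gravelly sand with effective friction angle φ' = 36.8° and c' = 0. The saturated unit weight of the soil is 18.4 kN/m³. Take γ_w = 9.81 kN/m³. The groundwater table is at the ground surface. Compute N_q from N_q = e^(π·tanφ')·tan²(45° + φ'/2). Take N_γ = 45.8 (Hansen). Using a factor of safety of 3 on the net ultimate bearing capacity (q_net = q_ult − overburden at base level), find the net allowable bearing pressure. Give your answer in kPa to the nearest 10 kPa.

N_q = e^(π·tan36.8°)·tan²(63.4°) = 41.82.
With the water table at the surface the whole profile is submerged: γ' = 18.4 − 9.81 = 8.59 kN/m³, so q = γ'·D_f = 7.731 kPa; the same γ' applies in the ½γBN_γ term.
q_ult = q·N_q + 0.5·γ·B·N_γ
     = 7.731 × 41.823 + 0.5 × 8.59 × 1.31 × 45.8
     = 323.34 + 257.69 = 581.03 kPa.
q_net = 581.03 − 7.731 = 573.3 kPa.
q_all(net) = 573.3 / 3 = 191.1 kPa.

q_all(net) ≈ 190 kPa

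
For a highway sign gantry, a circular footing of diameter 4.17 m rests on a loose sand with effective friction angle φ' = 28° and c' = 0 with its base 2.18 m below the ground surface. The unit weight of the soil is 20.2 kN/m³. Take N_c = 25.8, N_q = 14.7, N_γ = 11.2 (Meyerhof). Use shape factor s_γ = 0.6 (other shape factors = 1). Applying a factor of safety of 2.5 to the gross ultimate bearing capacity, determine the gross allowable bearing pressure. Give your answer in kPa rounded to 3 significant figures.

q_all ≈ 372 kPa

q = γ·D_f = 20.2 × 2.18 = 44.036 kPa.
q·N_q = 44.036 × 14.7 = 647.33 kPa
0.5·γ·B·N_γ·s_γ = 0.5 × 20.2 × 4.17 × 11.2 × 0.6 = 283.03 kPa
q_ult = 647.33 + 283.03 = 930.36 kPa.
q_all = q_ult / FS = 930.36 / 2.5 = 372.14 kPa.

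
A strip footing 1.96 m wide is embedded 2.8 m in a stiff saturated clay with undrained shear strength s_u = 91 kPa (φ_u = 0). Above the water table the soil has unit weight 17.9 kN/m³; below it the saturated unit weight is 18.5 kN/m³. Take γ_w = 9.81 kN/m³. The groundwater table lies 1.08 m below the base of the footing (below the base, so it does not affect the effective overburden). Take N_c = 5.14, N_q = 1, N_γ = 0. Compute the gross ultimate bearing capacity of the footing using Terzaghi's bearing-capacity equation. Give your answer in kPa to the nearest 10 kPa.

q_ult ≈ 520 kPa

Overburden at base level: q = 17.9 × 2.8 = 50.12 kPa.
Cohesion term c·N_c = 91 × 5.14 = 467.74 kPa; surcharge term q·N_q = 50.12 × 1 = 50.12 kPa.
q_ult = 467.74 + 50.12 = 517.86 kPa.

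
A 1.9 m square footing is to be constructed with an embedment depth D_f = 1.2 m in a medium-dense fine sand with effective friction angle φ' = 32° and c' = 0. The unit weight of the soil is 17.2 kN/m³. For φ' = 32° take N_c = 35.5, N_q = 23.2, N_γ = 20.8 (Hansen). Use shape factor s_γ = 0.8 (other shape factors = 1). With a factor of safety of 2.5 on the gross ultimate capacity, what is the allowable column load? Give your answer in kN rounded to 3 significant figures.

P_all ≈ 1080 kN

Overburden at base level: q = 17.2 × 1.2 = 20.64 kPa.
Surcharge term q·N_q = 20.64 × 23.2 = 478.85 kPa; self-weight term 0.5·γ·B·N_γ·s_γ = 0.5 × 17.2 × 1.9 × 20.8 × 0.8 = 271.9 kPa.
q_ult = 478.85 + 271.9 = 750.75 kPa.
Gross allowable pressure q_all = 750.75 / 2.5 = 300.3 kPa.
Footing area = 3.61 m², so allowable column load = 300.3 × 3.61 = 1084.1 kN.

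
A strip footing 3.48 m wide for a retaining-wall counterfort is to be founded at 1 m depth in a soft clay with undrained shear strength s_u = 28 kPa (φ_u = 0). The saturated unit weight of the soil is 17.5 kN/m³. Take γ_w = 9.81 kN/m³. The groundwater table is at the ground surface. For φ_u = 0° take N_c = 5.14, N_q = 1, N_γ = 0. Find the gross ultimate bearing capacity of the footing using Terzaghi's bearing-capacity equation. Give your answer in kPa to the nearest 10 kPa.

q_ult ≈ 150 kPa

With the water table at the surface the whole profile is submerged: γ' = 17.5 − 9.81 = 7.69 kN/m³, so q = γ'·D_f = 7.69 kPa.
q_ult = c·N_c + q·N_q
     = 28 × 5.14 + 7.69 × 1
     = 143.92 + 7.69 = 151.61 kPa.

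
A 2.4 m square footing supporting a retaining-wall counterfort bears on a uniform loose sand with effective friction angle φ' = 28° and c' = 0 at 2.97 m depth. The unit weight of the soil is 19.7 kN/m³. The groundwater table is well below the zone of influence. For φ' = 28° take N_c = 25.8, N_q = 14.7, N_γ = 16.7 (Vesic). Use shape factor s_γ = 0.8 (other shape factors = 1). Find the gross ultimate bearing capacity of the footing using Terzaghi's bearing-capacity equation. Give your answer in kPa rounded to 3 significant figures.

q_ult ≈ 1180 kPa

Effective surcharge at the founding depth q = γ·D_f = 19.7 × 2.97 = 58.509 kPa.
q_ult = q·N_q + 0.5·γ·B·N_γ·s_γ
     = 58.509 × 14.7 + 0.5 × 19.7 × 2.4 × 16.7 × 0.8
     = 860.08 + 315.83 = 1175.9 kPa.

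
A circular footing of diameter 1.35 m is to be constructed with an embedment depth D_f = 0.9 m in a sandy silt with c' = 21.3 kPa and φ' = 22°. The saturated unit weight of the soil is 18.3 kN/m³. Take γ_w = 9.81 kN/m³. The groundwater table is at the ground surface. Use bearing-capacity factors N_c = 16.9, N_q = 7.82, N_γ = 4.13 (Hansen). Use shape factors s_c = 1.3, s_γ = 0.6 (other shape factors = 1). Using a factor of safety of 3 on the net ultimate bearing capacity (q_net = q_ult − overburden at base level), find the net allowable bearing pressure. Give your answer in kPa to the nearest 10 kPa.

With the water table at the surface the whole profile is submerged: γ' = 18.3 − 9.81 = 8.49 kN/m³, so q = γ'·D_f = 7.641 kPa; the same γ' applies in the ½γBN_γ term.
q_ult = c·N_c·s_c + q·N_q + 0.5·γ·B·N_γ·s_γ
     = 21.3 × 16.9 × 1.3 + 7.641 × 7.82 + 0.5 × 8.49 × 1.35 × 4.13 × 0.6
     = 467.96 + 59.753 + 14.201 = 541.91 kPa.
q_net = 541.91 − 7.641 = 534.27 kPa.
q_all(net) = 534.27 / 3 = 178.09 kPa.

q_all(net) ≈ 180 kPa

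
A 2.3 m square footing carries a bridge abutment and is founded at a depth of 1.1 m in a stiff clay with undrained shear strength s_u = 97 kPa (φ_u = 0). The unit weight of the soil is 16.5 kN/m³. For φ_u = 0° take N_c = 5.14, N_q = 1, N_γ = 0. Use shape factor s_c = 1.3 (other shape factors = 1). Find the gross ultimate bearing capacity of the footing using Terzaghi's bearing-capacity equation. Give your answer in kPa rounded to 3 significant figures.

Effective surcharge at the founding depth q = γ·D_f = 16.5 × 1.1 = 18.15 kPa.
q_ult = c·N_c·s_c + q·N_q
     = 97 × 5.14 × 1.3 + 18.15 × 1
     = 648.15 + 18.15 = 666.3 kPa.

q_ult ≈ 666 kPa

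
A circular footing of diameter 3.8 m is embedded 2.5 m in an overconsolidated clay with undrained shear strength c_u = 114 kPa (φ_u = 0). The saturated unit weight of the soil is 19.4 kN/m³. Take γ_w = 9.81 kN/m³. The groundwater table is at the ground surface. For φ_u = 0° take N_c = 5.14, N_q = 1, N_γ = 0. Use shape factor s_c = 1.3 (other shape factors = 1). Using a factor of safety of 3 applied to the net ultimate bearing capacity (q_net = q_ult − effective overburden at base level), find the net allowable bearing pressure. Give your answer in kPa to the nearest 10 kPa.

q_all(net) ≈ 250 kPa

γ' = 19.4 − 9.81 = 9.59 kN/m³ (submerged throughout). q = 9.59 × 2.5 = 23.975 kPa.
c·N_c·s_c = 114 × 5.14 × 1.3 = 761.75 kPa
q·N_q = 23.975 × 1 = 23.975 kPa
q_ult = 761.75 + 23.975 = 785.72 kPa.
Net ultimate: q_net = 785.72 − 23.975 = 761.75 kPa.
q_all(net) = 761.75 / 3 = 253.92 kPa.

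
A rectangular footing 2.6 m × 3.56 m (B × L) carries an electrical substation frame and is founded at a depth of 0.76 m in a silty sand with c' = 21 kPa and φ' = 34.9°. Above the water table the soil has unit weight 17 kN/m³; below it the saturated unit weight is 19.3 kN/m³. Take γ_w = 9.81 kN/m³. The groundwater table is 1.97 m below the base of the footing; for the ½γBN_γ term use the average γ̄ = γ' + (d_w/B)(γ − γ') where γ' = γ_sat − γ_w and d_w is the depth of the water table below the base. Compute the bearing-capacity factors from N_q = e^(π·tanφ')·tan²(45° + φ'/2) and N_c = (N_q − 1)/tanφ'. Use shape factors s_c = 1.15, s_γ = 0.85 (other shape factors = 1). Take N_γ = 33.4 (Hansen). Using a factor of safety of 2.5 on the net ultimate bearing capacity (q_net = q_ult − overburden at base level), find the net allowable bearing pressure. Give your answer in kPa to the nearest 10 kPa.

q_all(net) ≈ 830 kPa

N_q = e^(π·tan34.9°)·tan²(62.45°) = 32.89; N_c = (N_q − 1)/tanφ' = 45.71.
Overburden at base level: q = 17 × 0.76 = 12.92 kPa.
The water table is 1.97 m below the base (< B = 2.6 m), so the ½γBN_γ term uses γ̄ = γ' + (d_w/B)(γ − γ') = 9.49 + (1.97/2.6)(17 − 9.49) = 15.18 kN/m³.
Cohesion term c·N_c·s_c = 21 × 45.706 × 1.15 = 1103.8 kPa; surcharge term q·N_q = 12.92 × 32.885 = 424.88 kPa; self-weight term 0.5·γ·B·N_γ·s_γ = 0.5 × 15.18 × 2.6 × 33.4 × 0.85 = 560.26 kPa.
q_ult = 1103.8 + 424.88 + 560.26 = 2088.9 kPa.
q_net = 2088.9 − 12.92 = 2076 kPa.
q_all(net) = 2076 / 2.5 = 830.41 kPa.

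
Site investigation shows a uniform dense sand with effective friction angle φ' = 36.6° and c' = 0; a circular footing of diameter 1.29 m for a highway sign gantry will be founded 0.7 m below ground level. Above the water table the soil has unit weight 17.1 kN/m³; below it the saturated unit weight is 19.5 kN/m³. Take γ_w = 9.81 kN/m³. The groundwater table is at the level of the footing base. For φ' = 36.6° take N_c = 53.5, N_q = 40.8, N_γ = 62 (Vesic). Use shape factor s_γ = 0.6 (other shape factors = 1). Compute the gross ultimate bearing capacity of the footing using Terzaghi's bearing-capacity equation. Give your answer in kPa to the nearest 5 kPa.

q_ult ≈ 720 kPa

q = γ·D_f = 17.1 × 0.7 = 11.97 kPa.
For the ½γBN_γ term take γ' = 19.5 − 9.81 = 9.69 kN/m³ (soil below base is submerged).
q·N_q = 11.97 × 40.8 = 488.38 kPa
0.5·γ·B·N_γ·s_γ = 0.5 × 9.69 × 1.29 × 62 × 0.6 = 232.5 kPa
q_ult = 488.38 + 232.5 = 720.88 kPa.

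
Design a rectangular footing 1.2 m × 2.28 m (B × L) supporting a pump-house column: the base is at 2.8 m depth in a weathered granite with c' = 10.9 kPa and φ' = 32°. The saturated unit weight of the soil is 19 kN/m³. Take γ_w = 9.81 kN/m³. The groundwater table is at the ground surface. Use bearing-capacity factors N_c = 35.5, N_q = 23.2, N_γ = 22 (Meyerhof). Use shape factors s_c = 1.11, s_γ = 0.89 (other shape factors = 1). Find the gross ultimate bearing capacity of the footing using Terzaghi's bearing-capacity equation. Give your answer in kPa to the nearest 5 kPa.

q_ult ≈ 1135 kPa

With the water table at the surface the whole profile is submerged: γ' = 19 − 9.81 = 9.19 kN/m³, so q = γ'·D_f = 25.732 kPa; the same γ' applies in the ½γBN_γ term.
q_ult = c·N_c·s_c + q·N_q + 0.5·γ·B·N_γ·s_γ
     = 10.9 × 35.5 × 1.11 + 25.732 × 23.2 + 0.5 × 9.19 × 1.2 × 22 × 0.89
     = 429.51 + 596.98 + 107.96 = 1134.5 kPa.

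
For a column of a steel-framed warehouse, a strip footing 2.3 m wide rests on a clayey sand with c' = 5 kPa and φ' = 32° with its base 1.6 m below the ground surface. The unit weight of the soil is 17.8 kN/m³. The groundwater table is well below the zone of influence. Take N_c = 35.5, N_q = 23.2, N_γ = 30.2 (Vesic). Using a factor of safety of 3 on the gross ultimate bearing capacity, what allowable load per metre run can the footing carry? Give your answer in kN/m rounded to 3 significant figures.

≈ 1120 kN/m

Effective surcharge at the founding depth q = γ·D_f = 17.8 × 1.6 = 28.48 kPa.
q_ult = c·N_c + q·N_q + 0.5·γ·B·N_γ
     = 5 × 35.5 + 28.48 × 23.2 + 0.5 × 17.8 × 2.3 × 30.2
     = 177.5 + 660.74 + 618.19 = 1456.4 kPa.
Gross allowable pressure q_all = 1456.4 / 3 = 485.48 kPa.
Allowable wall load = q_all × B = 485.48 × 2.3 = 1116.6 kN per metre run.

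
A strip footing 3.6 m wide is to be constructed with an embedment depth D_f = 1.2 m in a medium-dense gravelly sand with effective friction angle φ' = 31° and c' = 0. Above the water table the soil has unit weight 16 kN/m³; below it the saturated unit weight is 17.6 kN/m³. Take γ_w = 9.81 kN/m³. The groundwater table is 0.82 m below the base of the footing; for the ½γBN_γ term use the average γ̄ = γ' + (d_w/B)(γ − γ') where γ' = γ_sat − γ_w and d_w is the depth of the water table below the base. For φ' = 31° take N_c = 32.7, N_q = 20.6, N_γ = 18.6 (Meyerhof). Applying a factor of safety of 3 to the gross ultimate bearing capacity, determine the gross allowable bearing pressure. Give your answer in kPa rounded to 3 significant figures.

q_all ≈ 240 kPa

Overburden at base level: q = 16 × 1.2 = 19.2 kPa.
The water table is 0.82 m below the base (< B = 3.6 m), so the ½γBN_γ term uses γ̄ = γ' + (d_w/B)(γ − γ') = 7.79 + (0.82/3.6)(16 − 7.79) = 9.6601 kN/m³.
Surcharge term q·N_q = 19.2 × 20.6 = 395.52 kPa; self-weight term 0.5·γ·B·N_γ = 0.5 × 9.6601 × 3.6 × 18.6 = 323.42 kPa.
q_ult = 395.52 + 323.42 = 718.94 kPa.
q_all = q_ult / FS = 718.94 / 3 = 239.65 kPa.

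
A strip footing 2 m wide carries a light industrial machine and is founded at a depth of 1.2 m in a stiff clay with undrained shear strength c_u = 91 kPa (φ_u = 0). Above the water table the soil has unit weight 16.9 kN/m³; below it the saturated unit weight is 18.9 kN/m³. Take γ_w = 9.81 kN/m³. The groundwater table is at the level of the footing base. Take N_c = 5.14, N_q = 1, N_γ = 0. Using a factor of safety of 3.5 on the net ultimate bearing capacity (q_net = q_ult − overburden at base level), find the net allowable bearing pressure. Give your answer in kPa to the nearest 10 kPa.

q_all(net) ≈ 130 kPa

Effective surcharge at the founding depth q = γ·D_f = 16.9 × 1.2 = 20.28 kPa.
q_ult = c·N_c + q·N_q
     = 91 × 5.14 + 20.28 × 1
     = 467.74 + 20.28 = 488.02 kPa.
q_net = 488.02 − 20.28 = 467.74 kPa.
q_all(net) = 467.74 / 3.5 = 133.64 kPa.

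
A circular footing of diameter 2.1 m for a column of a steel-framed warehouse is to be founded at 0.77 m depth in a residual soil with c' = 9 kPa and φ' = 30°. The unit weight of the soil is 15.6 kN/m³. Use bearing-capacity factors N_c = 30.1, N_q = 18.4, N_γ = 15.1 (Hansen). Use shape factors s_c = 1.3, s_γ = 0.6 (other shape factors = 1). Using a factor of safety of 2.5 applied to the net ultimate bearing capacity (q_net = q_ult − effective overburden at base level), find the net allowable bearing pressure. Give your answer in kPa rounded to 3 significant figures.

q_all(net) ≈ 284 kPa

q = γ·D_f = 15.6 × 0.77 = 12.012 kPa.
c·N_c·s_c = 9 × 30.1 × 1.3 = 352.17 kPa
q·N_q = 12.012 × 18.4 = 221.02 kPa
0.5·γ·B·N_γ·s_γ = 0.5 × 15.6 × 2.1 × 15.1 × 0.6 = 148.4 kPa
q_ult = 352.17 + 221.02 + 148.4 = 721.59 kPa.
Net ultimate: q_net = 721.59 − 12.012 = 709.58 kPa.
q_all(net) = 709.58 / 2.5 = 283.83 kPa.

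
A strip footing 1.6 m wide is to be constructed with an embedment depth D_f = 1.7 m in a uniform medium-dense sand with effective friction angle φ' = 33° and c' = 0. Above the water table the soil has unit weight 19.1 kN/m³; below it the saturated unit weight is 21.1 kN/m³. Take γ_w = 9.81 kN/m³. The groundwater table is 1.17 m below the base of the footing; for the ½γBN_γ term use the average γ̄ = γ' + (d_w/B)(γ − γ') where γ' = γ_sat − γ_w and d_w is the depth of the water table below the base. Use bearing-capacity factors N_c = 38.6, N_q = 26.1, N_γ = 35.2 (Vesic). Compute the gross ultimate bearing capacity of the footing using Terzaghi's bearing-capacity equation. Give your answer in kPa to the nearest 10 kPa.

Overburden at base level: q = 19.1 × 1.7 = 32.47 kPa.
The water table is 1.17 m below the base (< B = 1.6 m), so the ½γBN_γ term uses γ̄ = γ' + (d_w/B)(γ − γ') = 11.29 + (1.17/1.6)(19.1 − 11.29) = 17.001 kN/m³.
Surcharge term q·N_q = 32.47 × 26.1 = 847.47 kPa; self-weight term 0.5·γ·B·N_γ = 0.5 × 17.001 × 1.6 × 35.2 = 478.75 kPa.
q_ult = 847.47 + 478.75 = 1326.2 kPa.

q_ult ≈ 1330 kPa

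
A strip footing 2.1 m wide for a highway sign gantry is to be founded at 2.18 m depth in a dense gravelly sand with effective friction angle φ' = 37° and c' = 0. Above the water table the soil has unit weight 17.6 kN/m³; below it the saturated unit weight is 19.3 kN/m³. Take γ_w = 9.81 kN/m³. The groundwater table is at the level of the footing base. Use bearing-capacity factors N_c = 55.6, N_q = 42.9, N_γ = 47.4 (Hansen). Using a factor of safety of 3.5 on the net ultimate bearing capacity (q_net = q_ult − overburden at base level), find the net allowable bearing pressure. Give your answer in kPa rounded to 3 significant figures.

q_all(net) ≈ 594 kPa

Effective surcharge at the founding depth q = γ·D_f = 17.6 × 2.18 = 38.368 kPa.
The water table coincides with the base, so in the self-weight term γ → γ' = 9.49 kN/m³.
q_ult = q·N_q + 0.5·γ·B·N_γ
     = 38.368 × 42.9 + 0.5 × 9.49 × 2.1 × 47.4
     = 1646 + 472.32 = 2118.3 kPa.
q_net = 2118.3 − 38.368 = 2079.9 kPa.
q_all(net) = 2079.9 / 3.5 = 594.27 kPa.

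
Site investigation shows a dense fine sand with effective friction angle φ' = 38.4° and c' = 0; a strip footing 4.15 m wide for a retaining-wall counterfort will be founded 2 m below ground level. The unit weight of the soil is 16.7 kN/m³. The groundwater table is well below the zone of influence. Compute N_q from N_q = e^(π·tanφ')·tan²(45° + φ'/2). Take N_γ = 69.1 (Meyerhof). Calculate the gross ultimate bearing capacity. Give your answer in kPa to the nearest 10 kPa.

tan38.4° = 0.7926, so N_q = e^(π×0.7926)·tan²(64.2°) = 12.061 × 4.279 = 51.61.
Overburden at base level: q = 16.7 × 2 = 33.4 kPa.
Surcharge term q·N_q = 33.4 × 51.611 = 1723.8 kPa; self-weight term 0.5·γ·B·N_γ = 0.5 × 16.7 × 4.15 × 69.1 = 2394.5 kPa.
q_ult = 1723.8 + 2394.5 = 4118.3 kPa.

q_ult ≈ 4120 kPa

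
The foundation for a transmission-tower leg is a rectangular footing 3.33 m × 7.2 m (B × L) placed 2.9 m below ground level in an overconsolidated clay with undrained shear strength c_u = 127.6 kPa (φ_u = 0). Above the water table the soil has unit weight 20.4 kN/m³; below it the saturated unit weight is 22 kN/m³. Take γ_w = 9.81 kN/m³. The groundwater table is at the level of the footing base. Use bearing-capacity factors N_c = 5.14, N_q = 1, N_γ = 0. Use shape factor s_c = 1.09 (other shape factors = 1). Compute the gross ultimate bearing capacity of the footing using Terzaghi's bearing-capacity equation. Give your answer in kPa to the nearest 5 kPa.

Overburden at base level: q = 20.4 × 2.9 = 59.16 kPa.
Cohesion term c·N_c·s_c = 127.6 × 5.14 × 1.09 = 714.89 kPa; surcharge term q·N_q = 59.16 × 1 = 59.16 kPa.
q_ult = 714.89 + 59.16 = 774.05 kPa.

q_ult ≈ 775 kPa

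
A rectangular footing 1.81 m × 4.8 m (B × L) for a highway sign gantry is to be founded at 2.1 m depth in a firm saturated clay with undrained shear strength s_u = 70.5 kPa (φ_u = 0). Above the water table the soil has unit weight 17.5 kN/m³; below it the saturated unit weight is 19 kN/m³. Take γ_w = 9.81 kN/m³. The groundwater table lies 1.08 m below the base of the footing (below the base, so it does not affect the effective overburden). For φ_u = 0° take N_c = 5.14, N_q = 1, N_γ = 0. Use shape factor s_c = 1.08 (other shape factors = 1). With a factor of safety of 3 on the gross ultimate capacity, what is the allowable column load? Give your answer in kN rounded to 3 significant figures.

Effective surcharge at the founding depth q = γ·D_f = 17.5 × 2.1 = 36.75 kPa.
q_ult = c·N_c·s_c + q·N_q
     = 70.5 × 5.14 × 1.08 + 36.75 × 1
     = 391.36 + 36.75 = 428.11 kPa.
Gross allowable pressure q_all = 428.11 / 3 = 142.7 kPa.
Footing area = 8.688 m², so allowable column load = 142.7 × 8.688 = 1239.8 kN.

P_all ≈ 1240 kN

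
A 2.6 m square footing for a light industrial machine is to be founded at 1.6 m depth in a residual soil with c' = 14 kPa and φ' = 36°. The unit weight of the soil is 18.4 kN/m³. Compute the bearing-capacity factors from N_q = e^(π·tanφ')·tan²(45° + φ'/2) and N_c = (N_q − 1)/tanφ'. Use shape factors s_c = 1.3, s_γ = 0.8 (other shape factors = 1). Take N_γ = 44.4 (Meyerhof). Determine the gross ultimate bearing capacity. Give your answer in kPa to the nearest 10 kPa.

q_ult ≈ 2880 kPa

tan36° = 0.7265, so N_q = e^(π×0.7265)·tan²(63°) = 9.801 × 3.852 = 37.75.
N_c = (37.75 − 1)/tan36° = 50.59.
Overburden at base level: q = 18.4 × 1.6 = 29.44 kPa.
Cohesion term c·N_c·s_c = 14 × 50.585 × 1.3 = 920.66 kPa; surcharge term q·N_q = 29.44 × 37.752 = 1111.4 kPa; self-weight term 0.5·γ·B·N_γ·s_γ = 0.5 × 18.4 × 2.6 × 44.4 × 0.8 = 849.64 kPa.
q_ult = 920.66 + 1111.4 + 849.64 = 2881.7 kPa.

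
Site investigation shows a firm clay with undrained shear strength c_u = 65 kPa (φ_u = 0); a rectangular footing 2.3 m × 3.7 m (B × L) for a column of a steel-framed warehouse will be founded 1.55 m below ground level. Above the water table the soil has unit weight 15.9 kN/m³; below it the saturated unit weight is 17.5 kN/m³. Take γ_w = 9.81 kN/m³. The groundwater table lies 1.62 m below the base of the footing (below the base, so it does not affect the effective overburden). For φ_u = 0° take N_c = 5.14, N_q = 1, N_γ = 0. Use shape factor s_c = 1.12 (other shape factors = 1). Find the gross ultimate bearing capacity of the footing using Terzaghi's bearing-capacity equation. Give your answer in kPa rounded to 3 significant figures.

Overburden at base level: q = 15.9 × 1.55 = 24.645 kPa.
Cohesion term c·N_c·s_c = 65 × 5.14 × 1.12 = 374.19 kPa; surcharge term q·N_q = 24.645 × 1 = 24.645 kPa.
q_ult = 374.19 + 24.645 = 398.84 kPa.

q_ult ≈ 399 kPa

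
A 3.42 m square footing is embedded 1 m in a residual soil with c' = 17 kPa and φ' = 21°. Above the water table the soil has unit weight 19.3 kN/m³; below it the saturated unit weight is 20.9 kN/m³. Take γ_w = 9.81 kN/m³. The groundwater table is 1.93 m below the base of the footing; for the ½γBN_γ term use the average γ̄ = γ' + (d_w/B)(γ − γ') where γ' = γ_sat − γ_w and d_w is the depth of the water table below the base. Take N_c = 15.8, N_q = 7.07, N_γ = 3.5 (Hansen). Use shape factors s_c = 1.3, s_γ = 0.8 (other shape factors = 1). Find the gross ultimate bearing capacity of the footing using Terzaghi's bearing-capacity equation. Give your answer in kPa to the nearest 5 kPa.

Effective surcharge at the founding depth q = γ·D_f = 19.3 × 1 = 19.3 kPa.
With d_w = 1.93 m < B, γ̄ = 11.09 + (1.93/3.42) × (19.3 − 11.09) = 15.723 kN/m³.
q_ult = c·N_c·s_c + q·N_q + 0.5·γ·B·N_γ·s_γ
     = 17 × 15.8 × 1.3 + 19.3 × 7.07 + 0.5 × 15.723 × 3.42 × 3.5 × 0.8
     = 349.18 + 136.45 + 75.282 = 560.91 kPa.

q_ult ≈ 560 kPa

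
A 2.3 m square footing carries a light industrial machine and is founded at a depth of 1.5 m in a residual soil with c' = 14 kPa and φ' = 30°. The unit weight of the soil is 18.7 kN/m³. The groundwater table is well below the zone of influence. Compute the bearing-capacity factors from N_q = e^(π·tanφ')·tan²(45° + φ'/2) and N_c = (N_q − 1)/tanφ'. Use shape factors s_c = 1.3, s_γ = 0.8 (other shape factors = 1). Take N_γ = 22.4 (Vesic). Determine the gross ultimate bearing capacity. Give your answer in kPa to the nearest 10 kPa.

q_ult ≈ 1450 kPa

tan30° = 0.5774, so N_q = e^(π×0.5774)·tan²(60°) = 6.134 × 3.0 = 18.4.
N_c = (18.4 − 1)/tan30° = 30.14.
q = γ·D_f = 18.7 × 1.5 = 28.05 kPa.
c·N_c·s_c = 14 × 30.14 × 1.3 = 548.54 kPa
q·N_q = 28.05 × 18.401 = 516.15 kPa
0.5·γ·B·N_γ·s_γ = 0.5 × 18.7 × 2.3 × 22.4 × 0.8 = 385.37 kPa
q_ult = 548.54 + 516.15 + 385.37 = 1450.1 kPa.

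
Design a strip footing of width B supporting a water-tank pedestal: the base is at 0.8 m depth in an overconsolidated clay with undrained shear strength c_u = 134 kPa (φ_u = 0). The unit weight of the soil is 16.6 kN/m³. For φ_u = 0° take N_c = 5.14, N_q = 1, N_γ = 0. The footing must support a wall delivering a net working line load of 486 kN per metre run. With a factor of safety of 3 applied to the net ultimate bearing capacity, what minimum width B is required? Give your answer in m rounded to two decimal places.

B = 2.12 m

Effective surcharge at the founding depth q = γ·D_f = 16.6 × 0.8 = 13.28 kPa.
q_ult = c·N_c + q·N_q
     = 134 × 5.14 + 13.28 × 1
     = 688.76 + 13.28 = 702.04 kPa.
For φ = 0 the ½γBN_γ term vanishes, so q_ult is independent of B. q_net = 702.04 − 13.28 = 688.76 kPa; q_all(net) = 688.76/3 = 229.59 kPa.
Required width B = w / q_all(net) = 486 / 229.59 = 2.117 m.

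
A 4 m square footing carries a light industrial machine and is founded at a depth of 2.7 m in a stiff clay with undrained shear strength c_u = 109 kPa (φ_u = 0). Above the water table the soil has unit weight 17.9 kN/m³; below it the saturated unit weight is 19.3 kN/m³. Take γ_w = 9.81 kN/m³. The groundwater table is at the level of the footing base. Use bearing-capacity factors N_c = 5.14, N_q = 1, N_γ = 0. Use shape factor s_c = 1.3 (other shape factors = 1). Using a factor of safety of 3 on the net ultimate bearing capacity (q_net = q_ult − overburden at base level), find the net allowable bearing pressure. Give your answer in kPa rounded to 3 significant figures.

Effective surcharge at the founding depth q = γ·D_f = 17.9 × 2.7 = 48.33 kPa.
q_ult = c·N_c·s_c + q·N_q
     = 109 × 5.14 × 1.3 + 48.33 × 1
     = 728.34 + 48.33 = 776.67 kPa.
q_net = 776.67 − 48.33 = 728.34 kPa.
q_all(net) = 728.34 / 3 = 242.78 kPa.

q_all(net) ≈ 243 kPa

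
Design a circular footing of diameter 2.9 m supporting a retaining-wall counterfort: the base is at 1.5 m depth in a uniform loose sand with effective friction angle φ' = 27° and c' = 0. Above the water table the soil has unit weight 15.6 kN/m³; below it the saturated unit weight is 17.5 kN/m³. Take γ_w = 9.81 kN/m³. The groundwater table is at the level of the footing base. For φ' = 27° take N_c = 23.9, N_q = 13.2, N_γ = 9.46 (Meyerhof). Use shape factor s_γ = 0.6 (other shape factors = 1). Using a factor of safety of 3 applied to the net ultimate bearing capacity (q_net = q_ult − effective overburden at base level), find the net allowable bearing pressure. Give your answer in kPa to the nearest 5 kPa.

Overburden at base level: q = 15.6 × 1.5 = 23.4 kPa.
Below the base the soil is submerged, so the ½γBN_γ term uses γ' = 17.5 − 9.81 = 7.69 kN/m³.
Surcharge term q·N_q = 23.4 × 13.2 = 308.88 kPa; self-weight term 0.5·γ·B·N_γ·s_γ = 0.5 × 7.69 × 2.9 × 9.46 × 0.6 = 63.29 kPa.
q_ult = 308.88 + 63.29 = 372.17 kPa.
Net ultimate: q_net = 372.17 − 23.4 = 348.77 kPa.
q_all(net) = 348.77 / 3 = 116.26 kPa.

q_all(net) ≈ 115 kPa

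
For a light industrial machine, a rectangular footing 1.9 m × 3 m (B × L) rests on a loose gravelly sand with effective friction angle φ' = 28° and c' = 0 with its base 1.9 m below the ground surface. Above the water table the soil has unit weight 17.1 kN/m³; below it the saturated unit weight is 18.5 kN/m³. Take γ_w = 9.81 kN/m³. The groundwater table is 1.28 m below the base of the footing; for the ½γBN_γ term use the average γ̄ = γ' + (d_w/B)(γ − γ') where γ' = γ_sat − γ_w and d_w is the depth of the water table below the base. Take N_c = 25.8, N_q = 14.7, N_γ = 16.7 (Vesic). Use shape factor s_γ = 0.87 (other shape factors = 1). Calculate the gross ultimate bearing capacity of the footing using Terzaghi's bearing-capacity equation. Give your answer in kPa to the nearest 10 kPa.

q_ult ≈ 680 kPa

Effective surcharge at the founding depth q = γ·D_f = 17.1 × 1.9 = 32.49 kPa.
With d_w = 1.28 m < B, γ̄ = 8.69 + (1.28/1.9) × (17.1 − 8.69) = 14.356 kN/m³.
q_ult = q·N_q + 0.5·γ·B·N_γ·s_γ
     = 32.49 × 14.7 + 0.5 × 14.356 × 1.9 × 16.7 × 0.87
     = 477.6 + 198.15 = 675.75 kPa.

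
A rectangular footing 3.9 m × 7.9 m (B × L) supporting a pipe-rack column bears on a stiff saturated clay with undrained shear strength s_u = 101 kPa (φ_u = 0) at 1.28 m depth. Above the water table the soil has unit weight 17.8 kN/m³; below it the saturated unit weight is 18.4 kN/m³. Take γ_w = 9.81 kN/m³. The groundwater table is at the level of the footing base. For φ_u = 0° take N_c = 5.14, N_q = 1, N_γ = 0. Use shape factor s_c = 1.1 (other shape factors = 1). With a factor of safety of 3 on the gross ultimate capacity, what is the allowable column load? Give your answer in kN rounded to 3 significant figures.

P_all ≈ 6100 kN

Overburden at base level: q = 17.8 × 1.28 = 22.784 kPa.
Cohesion term c·N_c·s_c = 101 × 5.14 × 1.1 = 571.05 kPa; surcharge term q·N_q = 22.784 × 1 = 22.784 kPa.
q_ult = 571.05 + 22.784 = 593.84 kPa.
Gross allowable pressure q_all = 593.84 / 3 = 197.95 kPa.
Footing area = 30.81 m², so allowable column load = 197.95 × 30.81 = 6098.7 kN.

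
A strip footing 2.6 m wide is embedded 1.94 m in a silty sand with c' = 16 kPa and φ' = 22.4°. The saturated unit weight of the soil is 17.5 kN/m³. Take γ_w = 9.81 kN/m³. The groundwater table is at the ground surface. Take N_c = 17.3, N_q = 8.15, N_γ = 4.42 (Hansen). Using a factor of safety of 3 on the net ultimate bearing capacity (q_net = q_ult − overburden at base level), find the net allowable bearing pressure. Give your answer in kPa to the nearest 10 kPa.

q_all(net) ≈ 140 kPa

With the water table at the surface the whole profile is submerged: γ' = 17.5 − 9.81 = 7.69 kN/m³, so q = γ'·D_f = 14.919 kPa; the same γ' applies in the ½γBN_γ term.
q_ult = c·N_c + q·N_q + 0.5·γ·B·N_γ
     = 16 × 17.3 + 14.919 × 8.15 + 0.5 × 7.69 × 2.6 × 4.42
     = 276.8 + 121.59 + 44.187 = 442.57 kPa.
q_net = 442.57 − 14.919 = 427.65 kPa.
q_all(net) = 427.65 / 3 = 142.55 kPa.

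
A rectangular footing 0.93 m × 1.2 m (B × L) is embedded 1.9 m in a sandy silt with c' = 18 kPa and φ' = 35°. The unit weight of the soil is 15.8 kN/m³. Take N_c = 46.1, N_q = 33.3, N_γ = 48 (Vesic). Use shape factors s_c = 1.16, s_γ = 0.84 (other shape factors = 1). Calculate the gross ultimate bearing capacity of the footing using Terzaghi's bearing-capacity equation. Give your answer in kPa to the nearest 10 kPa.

q_ult ≈ 2260 kPa

q = γ·D_f = 15.8 × 1.9 = 30.02 kPa.
c·N_c·s_c = 18 × 46.1 × 1.16 = 962.57 kPa
q·N_q = 30.02 × 33.3 = 999.67 kPa
0.5·γ·B·N_γ·s_γ = 0.5 × 15.8 × 0.93 × 48 × 0.84 = 296.23 kPa
q_ult = 962.57 + 999.67 + 296.23 = 2258.5 kPa.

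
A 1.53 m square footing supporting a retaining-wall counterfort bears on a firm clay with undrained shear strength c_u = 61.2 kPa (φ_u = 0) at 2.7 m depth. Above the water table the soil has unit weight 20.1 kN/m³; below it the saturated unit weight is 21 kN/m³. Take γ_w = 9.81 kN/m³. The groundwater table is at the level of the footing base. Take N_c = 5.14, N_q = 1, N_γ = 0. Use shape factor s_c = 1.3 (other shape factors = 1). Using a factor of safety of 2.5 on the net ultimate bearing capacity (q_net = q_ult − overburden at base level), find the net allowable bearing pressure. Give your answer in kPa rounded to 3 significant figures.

q_all(net) ≈ 164 kPa

Overburden at base level: q = 20.1 × 2.7 = 54.27 kPa.
Cohesion term c·N_c·s_c = 61.2 × 5.14 × 1.3 = 408.94 kPa; surcharge term q·N_q = 54.27 × 1 = 54.27 kPa.
q_ult = 408.94 + 54.27 = 463.21 kPa.
q_net = 463.21 − 54.27 = 408.94 kPa.
q_all(net) = 408.94 / 2.5 = 163.58 kPa.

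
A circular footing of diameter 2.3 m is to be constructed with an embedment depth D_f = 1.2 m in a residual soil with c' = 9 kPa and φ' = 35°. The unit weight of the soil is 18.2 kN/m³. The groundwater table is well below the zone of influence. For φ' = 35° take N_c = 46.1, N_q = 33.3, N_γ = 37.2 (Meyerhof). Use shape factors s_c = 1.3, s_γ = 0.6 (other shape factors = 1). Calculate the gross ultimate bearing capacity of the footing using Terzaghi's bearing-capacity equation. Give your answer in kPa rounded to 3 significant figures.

q_ult ≈ 1730 kPa

q = γ·D_f = 18.2 × 1.2 = 21.84 kPa.
c·N_c·s_c = 9 × 46.1 × 1.3 = 539.37 kPa
q·N_q = 21.84 × 33.3 = 727.27 kPa
0.5·γ·B·N_γ·s_γ = 0.5 × 18.2 × 2.3 × 37.2 × 0.6 = 467.16 kPa
q_ult = 539.37 + 727.27 + 467.16 = 1733.8 kPa.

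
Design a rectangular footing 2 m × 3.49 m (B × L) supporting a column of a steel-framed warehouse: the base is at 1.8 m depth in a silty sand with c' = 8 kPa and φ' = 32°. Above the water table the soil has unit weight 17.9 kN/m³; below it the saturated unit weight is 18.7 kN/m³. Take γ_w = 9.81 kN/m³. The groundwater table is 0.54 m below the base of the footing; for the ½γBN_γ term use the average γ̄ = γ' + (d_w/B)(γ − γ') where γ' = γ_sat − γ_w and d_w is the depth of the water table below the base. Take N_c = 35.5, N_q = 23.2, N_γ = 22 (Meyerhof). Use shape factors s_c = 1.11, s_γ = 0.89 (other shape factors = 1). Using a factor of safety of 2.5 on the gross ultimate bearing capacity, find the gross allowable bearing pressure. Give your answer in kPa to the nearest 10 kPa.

Effective surcharge at the founding depth q = γ·D_f = 17.9 × 1.8 = 32.22 kPa.
With d_w = 0.54 m < B, γ̄ = 8.89 + (0.54/2) × (17.9 − 8.89) = 11.323 kN/m³.
q_ult = c·N_c·s_c + q·N_q + 0.5·γ·B·N_γ·s_γ
     = 8 × 35.5 × 1.11 + 32.22 × 23.2 + 0.5 × 11.323 × 2 × 22 × 0.89
     = 315.24 + 747.5 + 221.7 = 1284.4 kPa.
q_all = 1284.4 / 2.5 = 513.78 kPa.

q_all ≈ 510 kPa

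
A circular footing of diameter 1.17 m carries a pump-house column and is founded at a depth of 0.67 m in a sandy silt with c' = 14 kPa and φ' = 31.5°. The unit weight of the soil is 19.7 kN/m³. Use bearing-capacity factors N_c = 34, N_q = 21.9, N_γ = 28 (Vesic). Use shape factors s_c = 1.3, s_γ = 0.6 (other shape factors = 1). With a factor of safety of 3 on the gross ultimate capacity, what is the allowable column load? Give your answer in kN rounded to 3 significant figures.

P_all ≈ 395 kN

q = γ·D_f = 19.7 × 0.67 = 13.199 kPa.
c·N_c·s_c = 14 × 34 × 1.3 = 618.8 kPa
q·N_q = 13.199 × 21.9 = 289.06 kPa
0.5·γ·B·N_γ·s_γ = 0.5 × 19.7 × 1.17 × 28 × 0.6 = 193.61 kPa
q_ult = 618.8 + 289.06 + 193.61 = 1101.5 kPa.
Gross allowable pressure q_all = 1101.5 / 3 = 367.16 kPa.
Footing area = 1.0751 m², so allowable column load = 367.16 × 1.0751 = 394.73 kN.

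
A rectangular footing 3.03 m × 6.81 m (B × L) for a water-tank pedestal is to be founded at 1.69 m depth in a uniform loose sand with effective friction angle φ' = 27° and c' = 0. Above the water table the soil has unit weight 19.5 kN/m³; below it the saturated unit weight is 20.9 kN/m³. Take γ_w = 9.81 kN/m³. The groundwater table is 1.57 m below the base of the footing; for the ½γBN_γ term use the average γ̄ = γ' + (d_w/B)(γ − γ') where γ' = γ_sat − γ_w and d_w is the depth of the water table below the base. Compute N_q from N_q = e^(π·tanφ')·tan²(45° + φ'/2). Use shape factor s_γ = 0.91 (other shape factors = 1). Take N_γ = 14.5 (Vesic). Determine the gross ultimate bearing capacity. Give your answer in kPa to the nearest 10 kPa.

tan27° = 0.5095, so N_q = e^(π×0.5095)·tan²(58.5°) = 4.957 × 2.663 = 13.2.
Effective surcharge at the founding depth q = γ·D_f = 19.5 × 1.69 = 32.955 kPa.
With d_w = 1.57 m < B, γ̄ = 11.09 + (1.57/3.03) × (19.5 − 11.09) = 15.448 kN/m³.
q_ult = q·N_q + 0.5·γ·B·N_γ·s_γ
     = 32.955 × 13.199 + 0.5 × 15.448 × 3.03 × 14.5 × 0.91
     = 434.98 + 308.81 = 743.78 kPa.

q_ult ≈ 740 kPa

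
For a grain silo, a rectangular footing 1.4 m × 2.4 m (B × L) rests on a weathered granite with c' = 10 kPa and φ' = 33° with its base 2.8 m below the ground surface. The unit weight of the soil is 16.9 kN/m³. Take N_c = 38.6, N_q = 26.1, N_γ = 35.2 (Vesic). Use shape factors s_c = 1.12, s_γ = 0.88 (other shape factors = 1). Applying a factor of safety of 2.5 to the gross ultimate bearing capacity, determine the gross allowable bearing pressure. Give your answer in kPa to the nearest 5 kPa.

q_all ≈ 815 kPa

Effective surcharge at the founding depth q = γ·D_f = 16.9 × 2.8 = 47.32 kPa.
q_ult = c·N_c·s_c + q·N_q + 0.5·γ·B·N_γ·s_γ
     = 10 × 38.6 × 1.12 + 47.32 × 26.1 + 0.5 × 16.9 × 1.4 × 35.2 × 0.88
     = 432.32 + 1235.1 + 366.45 = 2033.8 kPa.
q_all = q_ult / FS = 2033.8 / 2.5 = 813.53 kPa.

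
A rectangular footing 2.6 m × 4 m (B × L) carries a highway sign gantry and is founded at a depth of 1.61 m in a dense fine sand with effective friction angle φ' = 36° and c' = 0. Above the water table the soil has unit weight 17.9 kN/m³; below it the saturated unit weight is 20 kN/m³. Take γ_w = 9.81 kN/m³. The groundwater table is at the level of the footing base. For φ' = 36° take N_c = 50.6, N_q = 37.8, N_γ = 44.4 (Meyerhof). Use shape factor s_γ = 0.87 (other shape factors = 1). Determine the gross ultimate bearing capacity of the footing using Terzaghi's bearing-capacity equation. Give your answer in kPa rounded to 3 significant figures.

Effective surcharge at the founding depth q = γ·D_f = 17.9 × 1.61 = 28.819 kPa.
The water table coincides with the base, so in the self-weight term γ → γ' = 10.19 kN/m³.
q_ult = q·N_q + 0.5·γ·B·N_γ·s_γ
     = 28.819 × 37.8 + 0.5 × 10.19 × 2.6 × 44.4 × 0.87
     = 1089.4 + 511.71 = 1601.1 kPa.

q_ult ≈ 1600 kPa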